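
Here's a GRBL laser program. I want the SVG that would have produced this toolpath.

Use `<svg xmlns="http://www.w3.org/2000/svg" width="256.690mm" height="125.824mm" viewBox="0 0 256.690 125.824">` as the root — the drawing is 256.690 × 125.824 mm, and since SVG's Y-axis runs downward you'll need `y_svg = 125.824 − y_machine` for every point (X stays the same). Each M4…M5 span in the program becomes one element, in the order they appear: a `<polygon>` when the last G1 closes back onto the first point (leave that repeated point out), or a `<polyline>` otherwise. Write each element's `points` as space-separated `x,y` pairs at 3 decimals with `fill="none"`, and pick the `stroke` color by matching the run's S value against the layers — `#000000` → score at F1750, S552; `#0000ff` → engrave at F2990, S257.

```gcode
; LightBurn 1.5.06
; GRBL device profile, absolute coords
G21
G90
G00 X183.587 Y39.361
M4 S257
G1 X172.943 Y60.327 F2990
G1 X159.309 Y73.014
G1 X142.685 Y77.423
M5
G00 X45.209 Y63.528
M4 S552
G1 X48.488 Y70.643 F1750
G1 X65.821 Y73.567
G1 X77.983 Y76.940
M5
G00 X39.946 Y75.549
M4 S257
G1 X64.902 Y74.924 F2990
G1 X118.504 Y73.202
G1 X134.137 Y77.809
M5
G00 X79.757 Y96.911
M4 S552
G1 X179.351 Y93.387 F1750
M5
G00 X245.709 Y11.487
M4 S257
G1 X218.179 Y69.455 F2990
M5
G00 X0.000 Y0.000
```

<svg xmlns="http://www.w3.org/2000/svg" width="256.690mm" height="125.824mm" viewBox="0 0 256.690 125.824">
  <polyline points="183.587,86.463 172.943,65.497 159.309,52.810 142.685,48.401" fill="none" stroke="#0000ff"/>
  <polyline points="45.209,62.296 48.488,55.181 65.821,52.257 77.983,48.884" fill="none" stroke="#000000"/>
  <polyline points="39.946,50.275 64.902,50.900 118.504,52.622 134.137,48.015" fill="none" stroke="#0000ff"/>
  <polyline points="79.757,28.913 179.351,32.437" fill="none" stroke="#000000"/>
  <polyline points="245.709,114.337 218.179,56.369" fill="none" stroke="#0000ff"/>
</svg>

y_svg = 125.824 − y_m.

[1] S257→`#0000ff` (engrave); open run; points: 183.587,86.463 172.943,65.497 159.309,52.810 142.685,48.401

[2] S552→`#000000` (score); open run; points: 45.209,62.296 48.488,55.181 65.821,52.257 77.983,48.884

[3] S257→`#0000ff` (engrave); open run; points: 39.946,50.275 64.902,50.900 118.504,52.622 134.137,48.015

[4] S552→`#000000` (score); open run; points: 79.757,28.913 179.351,32.437

[5] S257→`#0000ff` (engrave); open run; points: 245.709,114.337 218.179,56.369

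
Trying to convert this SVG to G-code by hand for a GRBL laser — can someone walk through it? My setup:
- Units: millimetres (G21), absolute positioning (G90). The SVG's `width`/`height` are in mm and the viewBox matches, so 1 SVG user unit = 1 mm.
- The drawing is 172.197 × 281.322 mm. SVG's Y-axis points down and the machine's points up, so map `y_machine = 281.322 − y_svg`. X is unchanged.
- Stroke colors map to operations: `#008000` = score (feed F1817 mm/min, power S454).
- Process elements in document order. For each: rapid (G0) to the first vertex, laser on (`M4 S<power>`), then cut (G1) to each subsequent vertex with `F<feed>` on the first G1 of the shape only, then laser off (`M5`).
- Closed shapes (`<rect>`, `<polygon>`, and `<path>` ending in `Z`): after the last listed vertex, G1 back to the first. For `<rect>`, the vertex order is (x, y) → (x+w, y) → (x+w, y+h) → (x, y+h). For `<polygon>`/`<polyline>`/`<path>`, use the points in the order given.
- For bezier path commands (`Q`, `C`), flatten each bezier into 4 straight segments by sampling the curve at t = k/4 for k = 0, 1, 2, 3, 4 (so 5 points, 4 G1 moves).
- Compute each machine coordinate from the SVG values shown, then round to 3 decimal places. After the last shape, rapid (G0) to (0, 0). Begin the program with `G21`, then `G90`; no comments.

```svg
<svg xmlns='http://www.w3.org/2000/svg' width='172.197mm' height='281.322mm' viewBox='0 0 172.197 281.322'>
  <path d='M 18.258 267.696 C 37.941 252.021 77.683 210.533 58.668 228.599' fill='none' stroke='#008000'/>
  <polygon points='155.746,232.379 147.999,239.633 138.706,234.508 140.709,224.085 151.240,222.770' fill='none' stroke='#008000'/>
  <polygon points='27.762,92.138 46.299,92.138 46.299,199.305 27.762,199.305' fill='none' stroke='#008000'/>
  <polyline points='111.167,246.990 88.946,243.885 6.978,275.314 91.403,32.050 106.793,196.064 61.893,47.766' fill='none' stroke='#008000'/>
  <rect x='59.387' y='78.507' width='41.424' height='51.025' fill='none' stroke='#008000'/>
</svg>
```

G21
G90
G0 X18.258 Y13.626
M4 S454
G1 X35.550 Y28.888 F1817
G1 X52.975 Y45.827
G1 X63.144 Y56.440
G1 X58.668 Y52.723
M5
G0 X155.746 Y48.943
M4 S454
G1 X147.999 Y41.689 F1817
G1 X138.706 Y46.814
G1 X140.709 Y57.237
G1 X151.240 Y58.552
G1 X155.746 Y48.943
M5
G0 X27.762 Y189.184
M4 S454
G1 X46.299 Y189.184 F1817
G1 X46.299 Y82.017
G1 X27.762 Y82.017
G1 X27.762 Y189.184
M5
G0 X111.167 Y34.332
M4 S454
G1 X88.946 Y37.437 F1817
G1 X6.978 Y6.008
G1 X91.403 Y249.272
G1 X106.793 Y85.258
G1 X61.893 Y233.556
M5
G0 X59.387 Y202.815
M4 S454
G1 X100.811 Y202.815 F1817
G1 X100.811 Y151.790
G1 X59.387 Y151.790
G1 X59.387 Y202.815
M5
G0 X0.000 Y0.000

viewBox `0 0 172.197 281.322` with mm width/height → 1 unit = 1 mm. Flip: y_m = 281.322 − y_svg.

**Shape 1** — `<path>` cubic bezier, stroke `#008000` → score (S454, F1817). Control points (SVG): P0=(18.258,267.696), P1=(37.941,252.021), P2=(77.683,210.533), P3=(58.668,228.599); sampled at t=k/4. Machine vertices: (18.258,13.626) → (35.550,28.888) → (52.975,45.827) → (63.144,56.440) → (58.668,52.723). Open path.

**Shape 2** — `<polygon>` regular polygon, stroke `#008000` → score (S454, F1817). Machine vertices: (155.746,48.943) → (147.999,41.689) → (138.706,46.814) → (140.709,57.237) → (151.240,58.552) → (155.746,48.943). Closed: final G1 returns to the first vertex.

**Shape 3** — `<polygon>` rectangle, stroke `#008000` → score (S454, F1817). Machine vertices: (27.762,189.184) → (46.299,189.184) → (46.299,82.017) → (27.762,82.017) → (27.762,189.184). Closed: final G1 returns to the first vertex.

**Shape 4** — `<polyline>` open polyline, stroke `#008000` → score (S454, F1817). Machine vertices: (111.167,34.332) → (88.946,37.437) → (6.978,6.008) → (91.403,249.272) → (106.793,85.258) → (61.893,233.556). Open path.

**Shape 5** — `<rect>` rectangle, stroke `#008000` → score (S454, F1817). Machine vertices: (59.387,202.815) → (100.811,202.815) → (100.811,151.790) → (59.387,151.790) → (59.387,202.815). Closed: final G1 returns to the first vertex.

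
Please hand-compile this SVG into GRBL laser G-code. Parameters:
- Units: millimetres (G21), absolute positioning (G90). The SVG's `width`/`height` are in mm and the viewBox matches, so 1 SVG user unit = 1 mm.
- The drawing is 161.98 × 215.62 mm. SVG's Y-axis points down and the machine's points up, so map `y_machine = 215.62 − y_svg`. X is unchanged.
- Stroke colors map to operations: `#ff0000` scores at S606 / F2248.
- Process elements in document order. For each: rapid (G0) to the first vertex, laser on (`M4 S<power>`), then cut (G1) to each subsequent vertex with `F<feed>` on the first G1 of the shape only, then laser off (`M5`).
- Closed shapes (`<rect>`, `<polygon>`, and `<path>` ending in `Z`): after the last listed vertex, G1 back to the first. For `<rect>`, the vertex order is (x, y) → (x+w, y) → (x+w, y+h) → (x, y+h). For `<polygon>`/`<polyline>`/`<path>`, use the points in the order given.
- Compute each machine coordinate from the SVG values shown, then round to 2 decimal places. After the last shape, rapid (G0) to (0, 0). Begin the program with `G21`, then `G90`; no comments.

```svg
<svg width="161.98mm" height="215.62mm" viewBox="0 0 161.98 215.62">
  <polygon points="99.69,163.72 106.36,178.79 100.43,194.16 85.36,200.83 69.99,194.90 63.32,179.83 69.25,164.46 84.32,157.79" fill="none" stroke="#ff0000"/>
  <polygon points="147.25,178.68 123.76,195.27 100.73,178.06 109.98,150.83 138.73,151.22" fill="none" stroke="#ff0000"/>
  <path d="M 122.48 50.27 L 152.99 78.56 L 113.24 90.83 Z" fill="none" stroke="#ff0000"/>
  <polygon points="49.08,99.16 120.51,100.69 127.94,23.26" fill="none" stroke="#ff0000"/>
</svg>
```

G21
G90
G0 X99.69 Y51.90
M4 S606
G1 X106.36 Y36.83 F2248
G1 X100.43 Y21.46
G1 X85.36 Y14.79
G1 X69.99 Y20.72
G1 X63.32 Y35.79
G1 X69.25 Y51.16
G1 X84.32 Y57.83
G1 X99.69 Y51.90
M5
G0 X147.25 Y36.94
M4 S606
G1 X123.76 Y20.35 F2248
G1 X100.73 Y37.56
G1 X109.98 Y64.79
G1 X138.73 Y64.40
G1 X147.25 Y36.94
M5
G0 X122.48 Y165.35
M4 S606
G1 X152.99 Y137.06 F2248
G1 X113.24 Y124.79
G1 X122.48 Y165.35
M5
G0 X49.08 Y116.46
M4 S606
G1 X120.51 Y114.93 F2248
G1 X127.94 Y192.36
G1 X49.08 Y116.46
M5
G0 X0.00 Y0.00

1 u = 1 mm; y_m = 215.62 − y.

[1] `<polygon>` regular polygon, #ff0000→score S606 F2248: (99.69,51.90) → (106.36,36.83) → (100.43,21.46) → (85.36,14.79) → (69.99,20.72) → (63.32,35.79) → (69.25,51.16) → (84.32,57.83) → (99.69,51.90) (closed)

[2] `<polygon>` regular polygon, #ff0000→score S606 F2248: (147.25,36.94) → (123.76,20.35) → (100.73,37.56) → (109.98,64.79) → (138.73,64.40) → (147.25,36.94) (closed)

[3] `<path>` regular polygon, #ff0000→score S606 F2248: (122.48,165.35) → (152.99,137.06) → (113.24,124.79) → (122.48,165.35) (closed)

[4] `<polygon>` closed polygon, #ff0000→score S606 F2248: (49.08,116.46) → (120.51,114.93) → (127.94,192.36) → (49.08,116.46) (closed)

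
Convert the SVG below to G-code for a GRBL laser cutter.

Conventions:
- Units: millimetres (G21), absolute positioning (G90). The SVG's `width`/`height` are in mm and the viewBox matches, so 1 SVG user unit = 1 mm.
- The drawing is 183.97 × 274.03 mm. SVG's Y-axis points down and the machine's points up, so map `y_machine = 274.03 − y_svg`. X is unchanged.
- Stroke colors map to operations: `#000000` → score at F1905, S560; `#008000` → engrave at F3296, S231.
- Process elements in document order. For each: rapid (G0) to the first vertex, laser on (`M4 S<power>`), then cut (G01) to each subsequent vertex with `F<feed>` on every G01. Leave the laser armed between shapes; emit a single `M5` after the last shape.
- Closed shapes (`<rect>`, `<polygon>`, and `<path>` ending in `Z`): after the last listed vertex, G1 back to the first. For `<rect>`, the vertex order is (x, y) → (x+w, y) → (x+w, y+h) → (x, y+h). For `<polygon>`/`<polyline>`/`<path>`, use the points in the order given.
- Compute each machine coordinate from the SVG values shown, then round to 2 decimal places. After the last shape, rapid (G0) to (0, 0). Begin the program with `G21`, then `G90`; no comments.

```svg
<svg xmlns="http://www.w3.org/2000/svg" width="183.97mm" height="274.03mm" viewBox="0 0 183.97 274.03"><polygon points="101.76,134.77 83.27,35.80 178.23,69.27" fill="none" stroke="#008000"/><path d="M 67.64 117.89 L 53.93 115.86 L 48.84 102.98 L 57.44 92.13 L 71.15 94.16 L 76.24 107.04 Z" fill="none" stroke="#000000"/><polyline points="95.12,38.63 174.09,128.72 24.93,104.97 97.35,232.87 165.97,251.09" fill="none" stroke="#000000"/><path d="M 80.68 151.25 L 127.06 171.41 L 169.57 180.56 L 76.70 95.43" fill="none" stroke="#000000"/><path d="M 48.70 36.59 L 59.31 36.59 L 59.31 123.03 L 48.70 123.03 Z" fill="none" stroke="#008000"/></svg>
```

G21
G90
G0 X101.76 Y139.26
M4 S231
G01 X83.27 Y238.23 F3296
G01 X178.23 Y204.76 F3296
G01 X101.76 Y139.26 F3296
G0 X67.64 Y156.14
M4 S560
G01 X53.93 Y158.17 F1905
G01 X48.84 Y171.05 F1905
G01 X57.44 Y181.90 F1905
G01 X71.15 Y179.87 F1905
G01 X76.24 Y166.99 F1905
G01 X67.64 Y156.14 F1905
G0 X95.12 Y235.40
M4 S560
G01 X174.09 Y145.31 F1905
G01 X24.93 Y169.06 F1905
G01 X97.35 Y41.16 F1905
G01 X165.97 Y22.94 F1905
G0 X80.68 Y122.78
M4 S560
G01 X127.06 Y102.62 F1905
G01 X169.57 Y93.47 F1905
G01 X76.70 Y178.60 F1905
G0 X48.70 Y237.44
M4 S231
G01 X59.31 Y237.44 F3296
G01 X59.31 Y151.00 F3296
G01 X48.70 Y151.00 F3296
G01 X48.70 Y237.44 F3296
M5
G0 X0.00 Y0.00

1 u = 1 mm; y_m = 274.03 − y.

[1] `<polygon>` regular polygon, #008000→engrave S231 F3296: (101.76,139.26) → (83.27,238.23) → (178.23,204.76) → (101.76,139.26) (closed)

[2] `<path>` regular polygon, #000000→score S560 F1905: (67.64,156.14) → (53.93,158.17) → (48.84,171.05) → (57.44,181.90) → (71.15,179.87) → (76.24,166.99) → (67.64,156.14) (closed)

[3] `<polyline>` open polyline, #000000→score S560 F1905: (95.12,235.40) → (174.09,145.31) → (24.93,169.06) → (97.35,41.16) → (165.97,22.94)

[4] `<path>` open polyline, #000000→score S560 F1905: (80.68,122.78) → (127.06,102.62) → (169.57,93.47) → (76.70,178.60)

[5] `<path>` rectangle, #008000→engrave S231 F3296: (48.70,237.44) → (59.31,237.44) → (59.31,151.00) → (48.70,151.00) → (48.70,237.44) (closed)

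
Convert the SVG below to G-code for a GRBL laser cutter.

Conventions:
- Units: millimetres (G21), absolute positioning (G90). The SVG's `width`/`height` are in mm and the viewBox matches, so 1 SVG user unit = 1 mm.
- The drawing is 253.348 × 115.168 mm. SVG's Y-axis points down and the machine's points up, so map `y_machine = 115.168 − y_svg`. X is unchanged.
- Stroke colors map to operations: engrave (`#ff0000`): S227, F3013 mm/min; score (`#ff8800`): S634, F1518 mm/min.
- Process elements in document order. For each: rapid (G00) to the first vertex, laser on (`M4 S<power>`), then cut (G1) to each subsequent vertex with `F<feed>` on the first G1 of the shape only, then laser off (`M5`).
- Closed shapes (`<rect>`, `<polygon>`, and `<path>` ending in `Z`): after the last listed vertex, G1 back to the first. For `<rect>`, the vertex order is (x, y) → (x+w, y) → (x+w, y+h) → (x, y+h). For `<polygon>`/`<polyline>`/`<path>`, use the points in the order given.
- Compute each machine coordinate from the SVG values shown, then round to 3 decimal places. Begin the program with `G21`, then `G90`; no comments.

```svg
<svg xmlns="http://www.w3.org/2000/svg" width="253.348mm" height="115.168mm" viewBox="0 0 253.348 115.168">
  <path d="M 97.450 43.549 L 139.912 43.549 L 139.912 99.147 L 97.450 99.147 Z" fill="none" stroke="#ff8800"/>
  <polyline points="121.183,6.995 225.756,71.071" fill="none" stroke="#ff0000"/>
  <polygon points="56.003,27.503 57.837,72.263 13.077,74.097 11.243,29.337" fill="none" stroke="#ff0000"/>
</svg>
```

1 u = 1 mm; y_m = 115.168 − y.

[1] `<path>` rectangle, #ff8800→score S634 F1518: (97.450,71.619) → (139.912,71.619) → (139.912,16.021) → (97.450,16.021) → (97.450,71.619) (closed)

[2] `<polyline>` line segment, #ff0000→engrave S227 F3013: (121.183,108.173) → (225.756,44.097)

[3] `<polygon>` regular polygon, #ff0000→engrave S227 F3013: (56.003,87.665) → (57.837,42.905) → (13.077,41.071) → (11.243,85.831) → (56.003,87.665) (closed)

G21
G90
G00 X97.450 Y71.619
M4 S634
G1 X139.912 Y71.619 F1518
G1 X139.912 Y16.021
G1 X97.450 Y16.021
G1 X97.450 Y71.619
M5
G00 X121.183 Y108.173
M4 S227
G1 X225.756 Y44.097 F3013
M5
G00 X56.003 Y87.665
M4 S227
G1 X57.837 Y42.905 F3013
G1 X13.077 Y41.071
G1 X11.243 Y85.831
G1 X56.003 Y87.665
M5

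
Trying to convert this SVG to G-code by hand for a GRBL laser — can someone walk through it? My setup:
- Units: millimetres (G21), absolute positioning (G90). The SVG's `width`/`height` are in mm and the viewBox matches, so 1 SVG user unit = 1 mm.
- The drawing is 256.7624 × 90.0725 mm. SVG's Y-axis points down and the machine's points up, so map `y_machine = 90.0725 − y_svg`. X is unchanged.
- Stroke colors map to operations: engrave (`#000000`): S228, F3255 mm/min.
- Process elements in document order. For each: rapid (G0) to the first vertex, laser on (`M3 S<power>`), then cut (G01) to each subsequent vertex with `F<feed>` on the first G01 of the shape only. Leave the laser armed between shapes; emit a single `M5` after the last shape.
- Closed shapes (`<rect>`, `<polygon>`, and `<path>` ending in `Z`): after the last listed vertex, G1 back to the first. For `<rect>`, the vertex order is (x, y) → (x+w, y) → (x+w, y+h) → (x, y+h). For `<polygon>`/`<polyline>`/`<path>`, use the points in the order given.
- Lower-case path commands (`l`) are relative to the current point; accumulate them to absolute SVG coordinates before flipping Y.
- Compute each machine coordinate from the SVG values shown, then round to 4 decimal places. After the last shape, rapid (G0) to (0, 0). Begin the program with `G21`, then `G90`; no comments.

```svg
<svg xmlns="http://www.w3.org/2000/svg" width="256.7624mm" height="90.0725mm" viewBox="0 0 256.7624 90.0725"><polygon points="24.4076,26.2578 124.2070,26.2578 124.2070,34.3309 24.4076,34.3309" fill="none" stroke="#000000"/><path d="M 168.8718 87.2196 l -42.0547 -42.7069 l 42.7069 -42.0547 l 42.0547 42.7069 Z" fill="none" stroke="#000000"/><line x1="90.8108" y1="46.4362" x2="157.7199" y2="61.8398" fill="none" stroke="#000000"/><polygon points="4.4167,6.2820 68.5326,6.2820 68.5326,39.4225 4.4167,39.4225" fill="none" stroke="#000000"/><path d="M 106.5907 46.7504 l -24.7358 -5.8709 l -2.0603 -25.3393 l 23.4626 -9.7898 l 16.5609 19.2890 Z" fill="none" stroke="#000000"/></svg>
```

G21
G90
G0 X24.4076 Y63.8147
M3 S228
G01 X124.2070 Y63.8147 F3255
G01 X124.2070 Y55.7416
G01 X24.4076 Y55.7416
G01 X24.4076 Y63.8147
G0 X168.8718 Y2.8529
M3 S228
G01 X126.8171 Y45.5598 F3255
G01 X169.5240 Y87.6145
G01 X211.5787 Y44.9076
G01 X168.8718 Y2.8529
G0 X90.8108 Y43.6363
M3 S228
G01 X157.7199 Y28.2327 F3255
G0 X4.4167 Y83.7905
M3 S228
G01 X68.5326 Y83.7905 F3255
G01 X68.5326 Y50.6500
G01 X4.4167 Y50.6500
G01 X4.4167 Y83.7905
G0 X106.5907 Y43.3221
M3 S228
G01 X81.8549 Y49.1930 F3255
G01 X79.7946 Y74.5323
G01 X103.2572 Y84.3221
G01 X119.8181 Y65.0331
G01 X106.5907 Y43.3221
M5
G0 X0.0000 Y0.0000

Since the viewBox matches the mm dimensions, user units are millimetres directly. The only transform is the Y-flip y_m = 90.0725 − y_svg.

Shape 1 is a rectangle drawn with `<polygon>`. Its stroke #000000 means engrave at S228, F3255. After flipping Y the toolpath is (24.4076,63.8147) → (124.2070,63.8147) → (124.2070,55.7416) → (24.4076,55.7416) → (24.4076,63.8147), returning to the start.

Shape 2 is a regular polygon drawn with `<path>`. Its stroke #000000 means engrave at S228, F3255. After flipping Y the toolpath is (168.8718,2.8529) → (126.8171,45.5598) → (169.5240,87.6145) → (211.5787,44.9076) → (168.8718,2.8529), returning to the start.

Shape 3 is a line segment drawn with `<line>`. Its stroke #000000 means engrave at S228, F3255. After flipping Y the toolpath is (90.8108,43.6363) → (157.7199,28.2327).

Shape 4 is a rectangle drawn with `<polygon>`. Its stroke #000000 means engrave at S228, F3255. After flipping Y the toolpath is (4.4167,83.7905) → (68.5326,83.7905) → (68.5326,50.6500) → (4.4167,50.6500) → (4.4167,83.7905), returning to the start.

Shape 5 is a regular polygon drawn with `<path>`. Its stroke #000000 means engrave at S228, F3255. After flipping Y the toolpath is (106.5907,43.3221) → (81.8549,49.1930) → (79.7946,74.5323) → (103.2572,84.3221) → (119.8181,65.0331) → (106.5907,43.3221), returning to the start.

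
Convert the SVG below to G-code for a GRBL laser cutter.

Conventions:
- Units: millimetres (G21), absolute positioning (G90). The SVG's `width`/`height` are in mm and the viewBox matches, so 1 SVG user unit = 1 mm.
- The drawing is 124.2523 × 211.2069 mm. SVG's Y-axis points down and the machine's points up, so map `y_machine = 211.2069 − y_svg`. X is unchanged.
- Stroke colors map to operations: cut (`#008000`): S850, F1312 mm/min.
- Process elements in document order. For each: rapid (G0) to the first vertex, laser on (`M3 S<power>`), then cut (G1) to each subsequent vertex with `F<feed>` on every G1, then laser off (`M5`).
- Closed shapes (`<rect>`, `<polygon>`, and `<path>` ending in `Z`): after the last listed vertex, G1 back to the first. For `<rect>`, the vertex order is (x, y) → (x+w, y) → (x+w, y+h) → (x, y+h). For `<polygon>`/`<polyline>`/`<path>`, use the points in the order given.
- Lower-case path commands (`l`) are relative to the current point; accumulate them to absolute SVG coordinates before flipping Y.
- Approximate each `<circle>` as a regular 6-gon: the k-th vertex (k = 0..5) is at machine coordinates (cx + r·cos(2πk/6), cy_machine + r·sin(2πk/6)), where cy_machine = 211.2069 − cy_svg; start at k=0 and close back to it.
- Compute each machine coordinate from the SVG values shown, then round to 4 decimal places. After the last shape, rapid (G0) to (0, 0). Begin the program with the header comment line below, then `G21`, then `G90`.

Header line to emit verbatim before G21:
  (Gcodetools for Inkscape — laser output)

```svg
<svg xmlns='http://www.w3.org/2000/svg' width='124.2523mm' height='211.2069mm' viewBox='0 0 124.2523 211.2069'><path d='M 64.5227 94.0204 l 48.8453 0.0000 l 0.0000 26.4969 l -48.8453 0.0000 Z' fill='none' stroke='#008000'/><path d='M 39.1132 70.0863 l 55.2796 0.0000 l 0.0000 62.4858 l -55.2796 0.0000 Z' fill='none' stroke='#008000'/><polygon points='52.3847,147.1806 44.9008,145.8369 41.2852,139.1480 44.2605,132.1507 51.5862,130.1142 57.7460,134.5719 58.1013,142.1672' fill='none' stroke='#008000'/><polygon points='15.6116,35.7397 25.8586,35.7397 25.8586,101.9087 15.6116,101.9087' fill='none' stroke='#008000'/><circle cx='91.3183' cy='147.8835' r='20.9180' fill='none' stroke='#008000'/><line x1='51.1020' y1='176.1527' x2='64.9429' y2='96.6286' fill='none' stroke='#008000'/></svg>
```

1 u = 1 mm; y_m = 211.2069 − y.

[1] `<path>` rectangle, #008000→cut S850 F1312: (64.5227,117.1865) → (113.3680,117.1865) → (113.3680,90.6896) → (64.5227,90.6896) → (64.5227,117.1865) (closed)

[2] `<path>` rectangle, #008000→cut S850 F1312: (39.1132,141.1206) → (94.3928,141.1206) → (94.3928,78.6348) → (39.1132,78.6348) → (39.1132,141.1206) (closed)

[3] `<polygon>` regular polygon, #008000→cut S850 F1312: (52.3847,64.0263) → (44.9008,65.3700) → (41.2852,72.0589) → (44.2605,79.0562) → (51.5862,81.0927) → (57.7460,76.6350) → (58.1013,69.0397) → (52.3847,64.0263) (closed)

[4] `<polygon>` rectangle, #008000→cut S850 F1312: (15.6116,175.4672) → (25.8586,175.4672) → (25.8586,109.2982) → (15.6116,109.2982) → (15.6116,175.4672) (closed)

[5] `<circle>` circle, #008000→cut S850 F1312: (112.2363,63.3234) → (101.7773,81.4389) → (80.8593,81.4389) → (70.4003,63.3234) → (80.8593,45.2079) → (101.7773,45.2079) → (112.2363,63.3234) (closed)

[6] `<line>` line segment, #008000→cut S850 F1312: (51.1020,35.0542) → (64.9429,114.5783)

(Gcodetools for Inkscape — laser output)
G21
G90
G0 X64.5227 Y117.1865
M3 S850
G1 X113.3680 Y117.1865 F1312
G1 X113.3680 Y90.6896 F1312
G1 X64.5227 Y90.6896 F1312
G1 X64.5227 Y117.1865 F1312
M5
G0 X39.1132 Y141.1206
M3 S850
G1 X94.3928 Y141.1206 F1312
G1 X94.3928 Y78.6348 F1312
G1 X39.1132 Y78.6348 F1312
G1 X39.1132 Y141.1206 F1312
M5
G0 X52.3847 Y64.0263
M3 S850
G1 X44.9008 Y65.3700 F1312
G1 X41.2852 Y72.0589 F1312
G1 X44.2605 Y79.0562 F1312
G1 X51.5862 Y81.0927 F1312
G1 X57.7460 Y76.6350 F1312
G1 X58.1013 Y69.0397 F1312
G1 X52.3847 Y64.0263 F1312
M5
G0 X15.6116 Y175.4672
M3 S850
G1 X25.8586 Y175.4672 F1312
G1 X25.8586 Y109.2982 F1312
G1 X15.6116 Y109.2982 F1312
G1 X15.6116 Y175.4672 F1312
M5
G0 X112.2363 Y63.3234
M3 S850
G1 X101.7773 Y81.4389 F1312
G1 X80.8593 Y81.4389 F1312
G1 X70.4003 Y63.3234 F1312
G1 X80.8593 Y45.2079 F1312
G1 X101.7773 Y45.2079 F1312
G1 X112.2363 Y63.3234 F1312
M5
G0 X51.1020 Y35.0542
M3 S850
G1 X64.9429 Y114.5783 F1312
M5
G0 X0.0000 Y0.0000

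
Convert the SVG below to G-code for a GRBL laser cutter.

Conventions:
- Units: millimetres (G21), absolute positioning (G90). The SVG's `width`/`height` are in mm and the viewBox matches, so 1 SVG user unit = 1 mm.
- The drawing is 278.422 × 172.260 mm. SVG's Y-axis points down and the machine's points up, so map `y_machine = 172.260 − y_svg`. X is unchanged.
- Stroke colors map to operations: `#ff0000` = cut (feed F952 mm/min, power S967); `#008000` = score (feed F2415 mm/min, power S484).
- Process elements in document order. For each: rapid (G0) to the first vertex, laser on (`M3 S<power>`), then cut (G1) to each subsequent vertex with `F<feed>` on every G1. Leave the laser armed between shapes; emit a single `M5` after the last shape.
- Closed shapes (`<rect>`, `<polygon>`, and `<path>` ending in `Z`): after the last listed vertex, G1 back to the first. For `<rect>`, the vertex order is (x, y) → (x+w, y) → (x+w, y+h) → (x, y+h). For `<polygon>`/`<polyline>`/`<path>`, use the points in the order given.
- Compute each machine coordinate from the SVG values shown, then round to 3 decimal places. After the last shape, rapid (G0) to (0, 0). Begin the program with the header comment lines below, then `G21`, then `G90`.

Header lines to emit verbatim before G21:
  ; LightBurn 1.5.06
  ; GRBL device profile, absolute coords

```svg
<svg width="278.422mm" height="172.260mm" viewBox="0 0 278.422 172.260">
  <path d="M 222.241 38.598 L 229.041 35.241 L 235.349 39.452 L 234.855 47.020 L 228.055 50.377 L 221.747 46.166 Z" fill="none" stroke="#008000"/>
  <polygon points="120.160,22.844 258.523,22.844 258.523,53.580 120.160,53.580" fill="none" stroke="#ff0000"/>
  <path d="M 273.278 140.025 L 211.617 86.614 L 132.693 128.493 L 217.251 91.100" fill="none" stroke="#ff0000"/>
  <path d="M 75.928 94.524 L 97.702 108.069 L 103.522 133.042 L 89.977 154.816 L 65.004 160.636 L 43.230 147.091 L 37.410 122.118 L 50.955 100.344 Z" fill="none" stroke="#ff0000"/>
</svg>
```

viewBox `0 0 278.422 172.260` with mm width/height → 1 unit = 1 mm. Flip: y_m = 172.260 − y_svg.

**Shape 1** — `<path>` regular polygon, stroke `#008000` → score (S484, F2415). Machine vertices: (222.241,133.662) → (229.041,137.019) → (235.349,132.808) → (234.855,125.240) → (228.055,121.883) → (221.747,126.094) → (222.241,133.662). Closed: final G1 returns to the first vertex.

**Shape 2** — `<polygon>` rectangle, stroke `#ff0000` → cut (S967, F952). Machine vertices: (120.160,149.416) → (258.523,149.416) → (258.523,118.680) → (120.160,118.680) → (120.160,149.416). Closed: final G1 returns to the first vertex.

**Shape 3** — `<path>` open polyline, stroke `#ff0000` → cut (S967, F952). Machine vertices: (273.278,32.235) → (211.617,85.646) → (132.693,43.767) → (217.251,81.160). Open path.

**Shape 4** — `<path>` regular polygon, stroke `#ff0000` → cut (S967, F952). Machine vertices: (75.928,77.736) → (97.702,64.191) → (103.522,39.218) → (89.977,17.444) → (65.004,11.624) → (43.230,25.169) → (37.410,50.142) → (50.955,71.916) → (75.928,77.736). Closed: final G1 returns to the first vertex.

; LightBurn 1.5.06
; GRBL device profile, absolute coords
G21
G90
G0 X222.241 Y133.662
M3 S484
G1 X229.041 Y137.019 F2415
G1 X235.349 Y132.808 F2415
G1 X234.855 Y125.240 F2415
G1 X228.055 Y121.883 F2415
G1 X221.747 Y126.094 F2415
G1 X222.241 Y133.662 F2415
G0 X120.160 Y149.416
M3 S967
G1 X258.523 Y149.416 F952
G1 X258.523 Y118.680 F952
G1 X120.160 Y118.680 F952
G1 X120.160 Y149.416 F952
G0 X273.278 Y32.235
M3 S967
G1 X211.617 Y85.646 F952
G1 X132.693 Y43.767 F952
G1 X217.251 Y81.160 F952
G0 X75.928 Y77.736
M3 S967
G1 X97.702 Y64.191 F952
G1 X103.522 Y39.218 F952
G1 X89.977 Y17.444 F952
G1 X65.004 Y11.624 F952
G1 X43.230 Y25.169 F952
G1 X37.410 Y50.142 F952
G1 X50.955 Y71.916 F952
G1 X75.928 Y77.736 F952
M5
G0 X0.000 Y0.000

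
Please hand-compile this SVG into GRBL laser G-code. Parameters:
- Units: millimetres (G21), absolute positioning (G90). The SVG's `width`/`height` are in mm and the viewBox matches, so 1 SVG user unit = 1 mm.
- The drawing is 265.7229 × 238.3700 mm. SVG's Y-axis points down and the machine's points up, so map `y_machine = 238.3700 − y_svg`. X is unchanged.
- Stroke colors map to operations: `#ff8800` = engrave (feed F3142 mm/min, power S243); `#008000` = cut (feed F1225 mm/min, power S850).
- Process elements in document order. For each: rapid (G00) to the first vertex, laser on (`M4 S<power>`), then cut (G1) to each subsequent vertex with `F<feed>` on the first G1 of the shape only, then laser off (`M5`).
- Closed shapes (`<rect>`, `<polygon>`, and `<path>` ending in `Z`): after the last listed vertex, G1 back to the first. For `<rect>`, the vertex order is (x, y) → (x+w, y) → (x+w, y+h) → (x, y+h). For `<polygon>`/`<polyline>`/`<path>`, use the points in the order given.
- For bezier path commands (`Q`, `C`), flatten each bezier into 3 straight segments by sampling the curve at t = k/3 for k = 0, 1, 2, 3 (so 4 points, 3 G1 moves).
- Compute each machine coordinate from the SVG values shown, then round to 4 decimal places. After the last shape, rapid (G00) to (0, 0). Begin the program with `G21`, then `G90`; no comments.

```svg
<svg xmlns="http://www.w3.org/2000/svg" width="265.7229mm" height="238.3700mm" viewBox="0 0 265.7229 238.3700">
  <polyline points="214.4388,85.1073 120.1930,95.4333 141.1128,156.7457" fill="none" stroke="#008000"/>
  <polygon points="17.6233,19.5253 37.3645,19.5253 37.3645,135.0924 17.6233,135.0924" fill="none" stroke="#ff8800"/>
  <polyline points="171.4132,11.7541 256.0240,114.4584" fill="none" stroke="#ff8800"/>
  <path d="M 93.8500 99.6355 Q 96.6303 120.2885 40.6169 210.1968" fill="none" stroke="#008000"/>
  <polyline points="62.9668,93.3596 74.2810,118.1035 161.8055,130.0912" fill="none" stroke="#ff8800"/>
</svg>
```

G21
G90
G00 X214.4388 Y153.2627
M4 S850
G1 X120.1930 Y142.9367 F1225
G1 X141.1128 Y81.6243
M5
G00 X17.6233 Y218.8447
M4 S243
G1 X37.3645 Y218.8447 F3142
G1 X37.3645 Y103.2776
G1 X17.6233 Y103.2776
G1 X17.6233 Y218.8447
M5
G00 X171.4132 Y226.6159
M4 S243
G1 X256.0240 Y123.9116 F3142
M5
G00 X93.8500 Y138.7345
M4 S850
G1 X89.1709 Y117.2708 F1225
G1 X71.4265 Y80.4170
G1 X40.6169 Y28.1732
M5
G00 X62.9668 Y145.0104
M4 S243
G1 X74.2810 Y120.2665 F3142
G1 X161.8055 Y108.2788
M5
G00 X0.0000 Y0.0000

viewBox `0 0 265.7229 238.3700` with mm width/height → 1 unit = 1 mm. Flip: y_m = 238.3700 − y_svg.

**Shape 1** — `<polyline>` open polyline, stroke `#008000` → cut (S850, F1225). Machine vertices: (214.4388,153.2627) → (120.1930,142.9367) → (141.1128,81.6243). Open path.

**Shape 2** — `<polygon>` rectangle, stroke `#ff8800` → engrave (S243, F3142). Machine vertices: (17.6233,218.8447) → (37.3645,218.8447) → (37.3645,103.2776) → (17.6233,103.2776) → (17.6233,218.8447). Closed: final G1 returns to the first vertex.

**Shape 3** — `<polyline>` line segment, stroke `#ff8800` → engrave (S243, F3142). Machine vertices: (171.4132,226.6159) → (256.0240,123.9116). Open path.

**Shape 4** — `<path>` quadratic bezier, stroke `#008000` → cut (S850, F1225). Control points (SVG): P0=(93.8500,99.6355), P1=(96.6303,120.2885), P2=(40.6169,210.1968); sampled at t=k/3. Machine vertices: (93.8500,138.7345) → (89.1709,117.2708) → (71.4265,80.4170) → (40.6169,28.1732). Open path.

**Shape 5** — `<polyline>` open polyline, stroke `#ff8800` → engrave (S243, F3142). Machine vertices: (62.9668,145.0104) → (74.2810,120.2665) → (161.8055,108.2788). Open path.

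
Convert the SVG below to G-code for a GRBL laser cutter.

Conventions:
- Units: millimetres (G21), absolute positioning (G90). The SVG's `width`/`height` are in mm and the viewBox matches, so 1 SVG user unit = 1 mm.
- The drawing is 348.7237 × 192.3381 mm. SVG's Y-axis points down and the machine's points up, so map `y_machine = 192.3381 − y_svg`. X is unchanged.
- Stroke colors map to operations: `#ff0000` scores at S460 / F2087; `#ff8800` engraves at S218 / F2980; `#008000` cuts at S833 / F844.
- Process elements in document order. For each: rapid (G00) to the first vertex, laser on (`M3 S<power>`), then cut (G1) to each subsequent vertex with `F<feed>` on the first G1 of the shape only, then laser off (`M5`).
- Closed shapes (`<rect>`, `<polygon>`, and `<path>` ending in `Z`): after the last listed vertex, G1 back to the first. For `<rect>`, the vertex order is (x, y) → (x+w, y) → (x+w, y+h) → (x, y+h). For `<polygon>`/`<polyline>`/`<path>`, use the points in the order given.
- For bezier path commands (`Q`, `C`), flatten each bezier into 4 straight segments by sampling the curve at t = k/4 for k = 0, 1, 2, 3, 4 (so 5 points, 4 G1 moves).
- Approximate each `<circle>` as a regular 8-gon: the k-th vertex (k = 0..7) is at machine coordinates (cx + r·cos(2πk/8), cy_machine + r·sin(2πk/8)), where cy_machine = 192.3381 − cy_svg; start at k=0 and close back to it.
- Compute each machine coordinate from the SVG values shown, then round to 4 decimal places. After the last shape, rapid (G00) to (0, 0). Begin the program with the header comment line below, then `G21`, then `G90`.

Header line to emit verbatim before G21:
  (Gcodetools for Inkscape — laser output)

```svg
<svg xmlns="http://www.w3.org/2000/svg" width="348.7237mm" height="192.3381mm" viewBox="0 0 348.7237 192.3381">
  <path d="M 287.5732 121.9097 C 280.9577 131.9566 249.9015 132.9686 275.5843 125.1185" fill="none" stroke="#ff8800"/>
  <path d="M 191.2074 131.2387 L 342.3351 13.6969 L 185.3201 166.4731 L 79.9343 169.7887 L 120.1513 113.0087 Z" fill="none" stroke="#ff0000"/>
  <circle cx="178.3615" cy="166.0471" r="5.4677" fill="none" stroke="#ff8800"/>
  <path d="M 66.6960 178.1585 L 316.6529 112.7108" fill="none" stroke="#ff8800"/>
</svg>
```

(Gcodetools for Inkscape — laser output)
G21
G90
G00 X287.5732 Y70.4284
M3 S218
G1 X279.2974 Y64.5846 F2980
G1 X269.4669 Y62.1126
G1 X265.6923 Y62.9964
G1 X275.5843 Y67.2196
M5
G00 X191.2074 Y61.0994
M3 S460
G1 X342.3351 Y178.6412 F2087
G1 X185.3201 Y25.8650
G1 X79.9343 Y22.5494
G1 X120.1513 Y79.3294
G1 X191.2074 Y61.0994
M5
G00 X183.8292 Y26.2910
M3 S218
G1 X182.2277 Y30.1572 F2980
G1 X178.3615 Y31.7587
G1 X174.4953 Y30.1572
G1 X172.8938 Y26.2910
G1 X174.4953 Y22.4248
G1 X178.3615 Y20.8233
G1 X182.2277 Y22.4248
G1 X183.8292 Y26.2910
M5
G00 X66.6960 Y14.1796
M3 S218
G1 X316.6529 Y79.6273 F2980
M5
G00 X0.0000 Y0.0000

1 u = 1 mm; y_m = 192.3381 − y.

[1] `<path>` cubic bezier, #ff8800→engrave S218 F2980: (287.5732,70.4284) → (279.2974,64.5846) → (269.4669,62.1126) → (265.6923,62.9964) → (275.5843,67.2196)

[2] `<path>` closed polygon, #ff0000→score S460 F2087: (191.2074,61.0994) → (342.3351,178.6412) → (185.3201,25.8650) → (79.9343,22.5494) → (120.1513,79.3294) → (191.2074,61.0994) (closed)

[3] `<circle>` circle, #ff8800→engrave S218 F2980: (183.8292,26.2910) → (182.2277,30.1572) → (178.3615,31.7587) → (174.4953,30.1572) → (172.8938,26.2910) → (174.4953,22.4248) → (178.3615,20.8233) → (182.2277,22.4248) → (183.8292,26.2910) (closed)

[4] `<path>` line segment, #ff8800→engrave S218 F2980: (66.6960,14.1796) → (316.6529,79.6273)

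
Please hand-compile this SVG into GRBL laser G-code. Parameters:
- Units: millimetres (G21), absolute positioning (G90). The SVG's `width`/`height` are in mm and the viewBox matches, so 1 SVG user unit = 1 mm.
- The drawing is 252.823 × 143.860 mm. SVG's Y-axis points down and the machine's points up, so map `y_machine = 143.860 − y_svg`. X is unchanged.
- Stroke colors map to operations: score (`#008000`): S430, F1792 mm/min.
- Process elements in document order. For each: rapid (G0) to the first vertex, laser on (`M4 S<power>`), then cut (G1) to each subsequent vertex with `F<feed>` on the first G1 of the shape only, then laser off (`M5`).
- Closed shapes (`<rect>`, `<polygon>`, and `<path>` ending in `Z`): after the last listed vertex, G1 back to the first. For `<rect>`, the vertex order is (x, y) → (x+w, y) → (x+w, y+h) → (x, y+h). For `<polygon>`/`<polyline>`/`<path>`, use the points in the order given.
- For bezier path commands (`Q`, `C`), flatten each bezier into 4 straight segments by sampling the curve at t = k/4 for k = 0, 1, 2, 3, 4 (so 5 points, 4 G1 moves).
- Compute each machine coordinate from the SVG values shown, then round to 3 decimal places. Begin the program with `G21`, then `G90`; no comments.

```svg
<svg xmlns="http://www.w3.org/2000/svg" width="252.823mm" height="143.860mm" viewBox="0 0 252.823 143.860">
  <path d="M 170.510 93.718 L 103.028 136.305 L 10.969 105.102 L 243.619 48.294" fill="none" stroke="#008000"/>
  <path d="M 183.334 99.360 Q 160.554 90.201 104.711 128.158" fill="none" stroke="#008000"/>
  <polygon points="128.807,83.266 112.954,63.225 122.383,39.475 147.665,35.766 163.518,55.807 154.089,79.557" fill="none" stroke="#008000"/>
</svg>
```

G21
G90
G0 X170.510 Y50.142
M4 S430
G1 X103.028 Y7.555 F1792
G1 X10.969 Y38.758
G1 X243.619 Y95.566
M5
G0 X183.334 Y44.500
M4 S430
G1 X169.878 Y46.135 F1792
G1 X152.288 Y41.880
G1 X130.566 Y31.736
G1 X104.711 Y15.702
M5
G0 X128.807 Y60.594
M4 S430
G1 X112.954 Y80.635 F1792
G1 X122.383 Y104.385
G1 X147.665 Y108.094
G1 X163.518 Y88.053
G1 X154.089 Y64.303
G1 X128.807 Y60.594
M5

Since the viewBox matches the mm dimensions, user units are millimetres directly. The only transform is the Y-flip y_m = 143.860 − y_svg.

Shape 1 is a open polyline drawn with `<path>`. Its stroke #008000 means score at S430, F1792. After flipping Y the toolpath is (170.510,50.142) → (103.028,7.555) → (10.969,38.758) → (243.619,95.566).

Shape 2 is a quadratic bezier drawn with `<path>`. Its stroke #008000 means score at S430, F1792. After flipping Y the toolpath is (183.334,44.500) → (169.878,46.135) → (152.288,41.880) → (130.566,31.736) → (104.711,15.702).

Shape 3 is a regular polygon drawn with `<polygon>`. Its stroke #008000 means score at S430, F1792. After flipping Y the toolpath is (128.807,60.594) → (112.954,80.635) → (122.383,104.385) → (147.665,108.094) → (163.518,88.053) → (154.089,64.303) → (128.807,60.594), returning to the start.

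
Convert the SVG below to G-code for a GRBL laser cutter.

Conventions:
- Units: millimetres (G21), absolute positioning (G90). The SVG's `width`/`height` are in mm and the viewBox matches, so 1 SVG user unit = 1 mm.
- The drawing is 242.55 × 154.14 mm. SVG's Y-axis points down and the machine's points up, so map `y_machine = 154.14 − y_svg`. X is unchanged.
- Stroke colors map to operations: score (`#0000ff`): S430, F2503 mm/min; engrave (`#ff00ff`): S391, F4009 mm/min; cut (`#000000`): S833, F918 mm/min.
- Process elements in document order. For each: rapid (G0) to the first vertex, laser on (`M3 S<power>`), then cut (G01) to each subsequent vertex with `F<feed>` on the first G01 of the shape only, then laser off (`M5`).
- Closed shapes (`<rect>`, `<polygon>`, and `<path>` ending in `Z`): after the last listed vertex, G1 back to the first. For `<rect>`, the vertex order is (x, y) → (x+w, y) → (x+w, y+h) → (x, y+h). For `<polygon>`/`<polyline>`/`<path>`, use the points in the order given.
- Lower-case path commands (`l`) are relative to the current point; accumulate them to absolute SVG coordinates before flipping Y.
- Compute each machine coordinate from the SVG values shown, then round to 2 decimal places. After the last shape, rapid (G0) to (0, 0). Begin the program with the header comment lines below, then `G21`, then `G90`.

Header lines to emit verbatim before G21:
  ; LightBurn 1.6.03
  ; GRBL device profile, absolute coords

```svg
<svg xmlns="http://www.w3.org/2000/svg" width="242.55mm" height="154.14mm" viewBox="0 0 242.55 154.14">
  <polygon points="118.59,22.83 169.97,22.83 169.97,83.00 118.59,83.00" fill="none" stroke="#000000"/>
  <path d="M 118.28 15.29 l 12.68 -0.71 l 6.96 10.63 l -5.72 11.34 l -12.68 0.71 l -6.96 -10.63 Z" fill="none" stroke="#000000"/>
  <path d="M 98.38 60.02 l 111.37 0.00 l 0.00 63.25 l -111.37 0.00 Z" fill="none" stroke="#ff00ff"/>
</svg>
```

Since the viewBox matches the mm dimensions, user units are millimetres directly. The only transform is the Y-flip y_m = 154.14 − y_svg.

Shape 1 is a rectangle drawn with `<polygon>`. Its stroke #000000 means cut at S833, F918. After flipping Y the toolpath is (118.59,131.31) → (169.97,131.31) → (169.97,71.14) → (118.59,71.14) → (118.59,131.31), returning to the start.

Shape 2 is a regular polygon drawn with `<path>`. Its stroke #000000 means cut at S833, F918. After flipping Y the toolpath is (118.28,138.85) → (130.96,139.56) → (137.92,128.93) → (132.20,117.59) → (119.52,116.88) → (112.56,127.51) → (118.28,138.85), returning to the start.

Shape 3 is a rectangle drawn with `<path>`. Its stroke #ff00ff means engrave at S391, F4009. After flipping Y the toolpath is (98.38,94.12) → (209.75,94.12) → (209.75,30.87) → (98.38,30.87) → (98.38,94.12), returning to the start.

; LightBurn 1.6.03
; GRBL device profile, absolute coords
G21
G90
G0 X118.59 Y131.31
M3 S833
G01 X169.97 Y131.31 F918
G01 X169.97 Y71.14
G01 X118.59 Y71.14
G01 X118.59 Y131.31
M5
G0 X118.28 Y138.85
M3 S833
G01 X130.96 Y139.56 F918
G01 X137.92 Y128.93
G01 X132.20 Y117.59
G01 X119.52 Y116.88
G01 X112.56 Y127.51
G01 X118.28 Y138.85
M5
G0 X98.38 Y94.12
M3 S391
G01 X209.75 Y94.12 F4009
G01 X209.75 Y30.87
G01 X98.38 Y30.87
G01 X98.38 Y94.12
M5
G0 X0.00 Y0.00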